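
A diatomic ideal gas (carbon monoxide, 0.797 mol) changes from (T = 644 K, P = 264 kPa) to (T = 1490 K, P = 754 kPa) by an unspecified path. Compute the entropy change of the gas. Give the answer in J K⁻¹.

ΔS = 12.5 J/K

ΔS = nC_p ln(T₂/T₁) − nR ln(P₂/P₁), with C_p = 7R/2 = 29.1 J mol⁻¹ K⁻¹ for a diatomic ideal gas.
ΔS = 0.797 × [29.1 × ln(1490/644) − 8.314 × ln(754/264)] = 12.5 J/K.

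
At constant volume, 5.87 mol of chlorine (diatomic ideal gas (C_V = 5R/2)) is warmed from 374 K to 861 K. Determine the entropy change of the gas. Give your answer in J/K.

At constant volume, ΔS = nC_V ln(T₂/T₁) with C_V = 5R/2 = 20.79 J mol⁻¹ K⁻¹.
ΔS = 5.87 × 20.79 × ln(861/374) = 102 J/K.

ΔS = 102 J/K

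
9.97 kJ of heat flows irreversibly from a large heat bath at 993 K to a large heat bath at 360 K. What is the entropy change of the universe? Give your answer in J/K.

ΔS_hot = −Q/T_H = −9970/993 = -10.04 J/K and ΔS_cold = +Q/T_C = 9970/360 = 27.69 J/K.
ΔS_total = -10.04 + 27.69 = 17.7 J/K, positive as the second law requires.

ΔS_total = 17.7 J/K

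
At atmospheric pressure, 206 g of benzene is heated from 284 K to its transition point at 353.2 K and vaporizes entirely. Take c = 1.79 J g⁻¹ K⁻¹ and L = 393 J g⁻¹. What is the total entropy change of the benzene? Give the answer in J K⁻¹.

ΔS = 310 J/K

Warming step: ΔS₁ = m c ln(T_tr/T_i) = 206 × 1.79 × ln(353.2/284) = 80.41 J/K.
Phase change: ΔS₂ = +mL/T_tr = 206 × 393 / 353.2 = 229.2 J/K.
ΔS_total = (80.41) + (229.2) = 310 J/K.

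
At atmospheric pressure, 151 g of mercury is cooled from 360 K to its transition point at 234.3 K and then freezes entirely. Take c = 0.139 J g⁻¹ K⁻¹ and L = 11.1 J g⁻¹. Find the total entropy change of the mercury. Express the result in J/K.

Cooling step: ΔS₁ = m c ln(T_tr/T_i) = 151 × 0.139 × ln(234.3/360) = -9.015 J/K.
Phase change: ΔS₂ = −mL/T_tr = −151 × 11.1 / 234.3 = -7.154 J/K.
ΔS_total = (-9.015) + (-7.154) = -16.2 J/K.

ΔS = -16.2 J/K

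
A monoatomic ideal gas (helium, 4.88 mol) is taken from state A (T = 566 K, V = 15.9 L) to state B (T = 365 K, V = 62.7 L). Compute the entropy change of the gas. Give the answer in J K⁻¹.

Entropy is a state function: ΔS = nC_V ln(T₂/T₁) + nR ln(V₂/V₁), with C_V = 3R/2 = 12.47 J mol⁻¹ K⁻¹ for a monoatomic ideal gas.
ΔS = 4.88 × [12.47 × ln(365/566) + 8.314 × ln(62.7/15.9)] = 29 J/K.

ΔS = 29 J/K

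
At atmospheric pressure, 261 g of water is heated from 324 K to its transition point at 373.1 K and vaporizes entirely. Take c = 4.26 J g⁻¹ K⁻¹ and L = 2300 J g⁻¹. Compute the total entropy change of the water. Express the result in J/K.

Warming step: ΔS₁ = m c ln(T_tr/T_i) = 261 × 4.26 × ln(373.1/324) = 156.9 J/K.
Phase change: ΔS₂ = +mL/T_tr = 261 × 2300 / 373.1 = 1609 J/K.
ΔS_total = (156.9) + (1609) = 1770 J/K.

ΔS = 1770 J/K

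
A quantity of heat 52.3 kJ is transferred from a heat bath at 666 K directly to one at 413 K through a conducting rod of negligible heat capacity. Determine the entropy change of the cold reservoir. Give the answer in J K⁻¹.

ΔS_cold = 127 J/K

The cold reservoir gains heat Q, so ΔS_cold = +Q/T_C = 52300/413 = 127 J/K.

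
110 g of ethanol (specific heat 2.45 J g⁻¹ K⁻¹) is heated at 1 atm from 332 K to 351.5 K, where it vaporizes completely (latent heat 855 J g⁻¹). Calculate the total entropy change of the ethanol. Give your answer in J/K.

Warming step: ΔS₁ = m c ln(T_tr/T_i) = 110 × 2.45 × ln(351.5/332) = 15.38 J/K.
Phase change: ΔS₂ = +mL/T_tr = 110 × 855 / 351.5 = 267.6 J/K.
ΔS_total = (15.38) + (267.6) = 283 J/K.

ΔS = 283 J/K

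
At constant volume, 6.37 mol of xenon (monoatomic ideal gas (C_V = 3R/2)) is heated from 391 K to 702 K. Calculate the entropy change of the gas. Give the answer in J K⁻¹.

At constant volume, ΔS = nC_V ln(T₂/T₁) with C_V = 3R/2 = 12.47 J mol⁻¹ K⁻¹.
ΔS = 6.37 × 12.47 × ln(702/391) = 46.5 J/K.

ΔS = 46.5 J/K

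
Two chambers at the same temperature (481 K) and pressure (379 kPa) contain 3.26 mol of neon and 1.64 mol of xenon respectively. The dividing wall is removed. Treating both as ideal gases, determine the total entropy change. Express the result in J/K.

ΔS_mix = 26 J/K

Mole fractions: x_A = 3.26/4.9 = 0.665, x_B = 0.335.
ΔS_mix = −R(n_A ln x_A + n_B ln x_B) = −8.314 × (3.26 ln 0.665 + 1.64 ln 0.335) = 26 J/K.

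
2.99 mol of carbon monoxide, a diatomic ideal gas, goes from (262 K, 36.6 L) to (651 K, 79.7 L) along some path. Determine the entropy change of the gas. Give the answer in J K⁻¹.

ΔS = 75.9 J/K

Entropy is a state function: ΔS = nC_V ln(T₂/T₁) + nR ln(V₂/V₁), with C_V = 5R/2 = 20.79 J mol⁻¹ K⁻¹ for a diatomic ideal gas.
ΔS = 2.99 × [20.79 × ln(651/262) + 8.314 × ln(79.7/36.6)] = 75.9 J/K.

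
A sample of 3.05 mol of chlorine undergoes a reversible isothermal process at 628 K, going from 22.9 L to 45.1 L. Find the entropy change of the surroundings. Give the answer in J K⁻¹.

For an isothermal ideal gas ΔS_gas = nR ln(V₂/V₁) = 3.05 × 8.314 × ln(45.1/22.9) = 17.2 J/K.
The process is reversible, so ΔS_surr = −ΔS_gas = -17.2 J/K and ΔS_universe = 0.

ΔS_surr = -17.2 J/K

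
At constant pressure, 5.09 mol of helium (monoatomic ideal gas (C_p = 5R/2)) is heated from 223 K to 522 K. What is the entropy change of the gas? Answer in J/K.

ΔS = 90 J/K

At constant pressure, ΔS = nC_p ln(T₂/T₁) with C_p = 5R/2 = 20.79 J mol⁻¹ K⁻¹.
ΔS = 5.09 × 20.79 × ln(522/223) = 90 J/K.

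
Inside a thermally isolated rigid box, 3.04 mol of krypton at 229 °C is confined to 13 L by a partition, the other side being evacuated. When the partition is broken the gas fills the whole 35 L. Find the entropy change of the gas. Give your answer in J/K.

ΔS_gas = 25 J/K

No heat is exchanged and no work is done, so the ideal-gas temperature stays constant.
Entropy is a state function; using a reversible isothermal path, ΔS_gas = nR ln(V₂/V₁) = 3.04 × 8.314 × ln(35/13) = 25 J/K.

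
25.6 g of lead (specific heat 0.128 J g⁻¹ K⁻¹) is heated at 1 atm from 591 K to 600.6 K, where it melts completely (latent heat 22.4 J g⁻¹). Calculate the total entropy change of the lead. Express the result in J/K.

ΔS = 1.01 J/K

Warming step: ΔS₁ = m c ln(T_tr/T_i) = 25.6 × 0.128 × ln(600.6/591) = 0.0528 J/K.
Phase change: ΔS₂ = +mL/T_tr = 25.6 × 22.4 / 600.6 = 0.9548 J/K.
ΔS_total = (0.0528) + (0.9548) = 1.01 J/K.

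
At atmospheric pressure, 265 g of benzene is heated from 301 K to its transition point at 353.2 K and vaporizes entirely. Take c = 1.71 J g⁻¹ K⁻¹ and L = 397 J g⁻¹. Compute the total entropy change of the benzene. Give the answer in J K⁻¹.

ΔS = 370 J/K

Warming step: ΔS₁ = m c ln(T_tr/T_i) = 265 × 1.71 × ln(353.2/301) = 72.47 J/K.
Phase change: ΔS₂ = +mL/T_tr = 265 × 397 / 353.2 = 297.9 J/K.
ΔS_total = (72.47) + (297.9) = 370 J/K.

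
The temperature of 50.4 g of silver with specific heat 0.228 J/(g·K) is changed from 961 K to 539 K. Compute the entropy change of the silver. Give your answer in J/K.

ΔS = -6.64 J/K

ΔS = ∫dQ_rev/T = m c ln(T₂/T₁) = 50.4 × 0.228 × ln(539/961) = -6.64 J/K.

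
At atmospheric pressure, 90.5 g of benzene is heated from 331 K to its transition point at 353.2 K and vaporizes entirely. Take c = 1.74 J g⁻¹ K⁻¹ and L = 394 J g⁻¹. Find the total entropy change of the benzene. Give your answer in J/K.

Warming step: ΔS₁ = m c ln(T_tr/T_i) = 90.5 × 1.74 × ln(353.2/331) = 10.22 J/K.
Phase change: ΔS₂ = +mL/T_tr = 90.5 × 394 / 353.2 = 101 J/K.
ΔS_total = (10.22) + (101) = 111 J/K.

ΔS = 111 J/K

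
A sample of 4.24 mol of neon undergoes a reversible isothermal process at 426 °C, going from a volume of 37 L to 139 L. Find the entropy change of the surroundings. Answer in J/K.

For an isothermal ideal gas ΔS_gas = nR ln(V₂/V₁) = 4.24 × 8.314 × ln(139/37) = 46.7 J/K.
The process is reversible, so ΔS_surr = −ΔS_gas = -46.7 J/K and ΔS_universe = 0.

ΔS_surr = -46.7 J/K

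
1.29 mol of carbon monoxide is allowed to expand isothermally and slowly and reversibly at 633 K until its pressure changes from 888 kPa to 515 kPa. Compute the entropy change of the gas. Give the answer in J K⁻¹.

For an isothermal ideal gas ΔS_gas = nR ln(P₁/P₂) = 1.29 × 8.314 × ln(888/515) = 5.84 J/K.

ΔS_gas = 5.84 J/K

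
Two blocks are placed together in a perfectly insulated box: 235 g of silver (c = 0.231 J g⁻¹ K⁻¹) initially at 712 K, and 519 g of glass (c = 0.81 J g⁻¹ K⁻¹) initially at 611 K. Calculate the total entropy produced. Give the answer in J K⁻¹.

Energy balance: T_f = (m₁c₁T₁ + m₂c₂T₂)/(m₁c₁ + m₂c₂) = 622.55 K.
ΔS₁ = m₁c₁ ln(T_f/T₁) = 54.285 × ln(622.55/712) = -7.288 J/K.
ΔS₂ = m₂c₂ ln(T_f/T₂) = 420.39 × ln(622.55/611) = 7.873 J/K.
ΔS_total = -7.288 + 7.873 = 0.585 J/K.

ΔS_total = 0.585 J/K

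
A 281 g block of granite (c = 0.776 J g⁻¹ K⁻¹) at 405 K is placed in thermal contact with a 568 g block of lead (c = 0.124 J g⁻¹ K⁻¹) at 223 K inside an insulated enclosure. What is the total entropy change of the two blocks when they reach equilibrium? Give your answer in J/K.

ΔS_total = 8.5 J/K

Energy balance: T_f = (m₁c₁T₁ + m₂c₂T₂)/(m₁c₁ + m₂c₂) = 360.57 K.
ΔS₁ = m₁c₁ ln(T_f/T₁) = 218.056 × ln(360.57/405) = -25.34 J/K.
ΔS₂ = m₂c₂ ln(T_f/T₂) = 70.432 × ln(360.57/223) = 33.84 J/K.
ΔS_total = -25.34 + 33.84 = 8.5 J/K.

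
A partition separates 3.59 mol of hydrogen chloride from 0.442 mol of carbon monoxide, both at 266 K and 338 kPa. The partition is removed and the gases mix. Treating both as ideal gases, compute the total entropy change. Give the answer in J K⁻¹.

Mole fractions: x_A = 3.59/4.03 = 0.89, x_B = 0.11.
ΔS_mix = −R(n_A ln x_A + n_B ln x_B) = −8.314 × (3.59 ln 0.89 + 0.442 ln 0.11) = 11.6 J/K.

ΔS_mix = 11.6 J/K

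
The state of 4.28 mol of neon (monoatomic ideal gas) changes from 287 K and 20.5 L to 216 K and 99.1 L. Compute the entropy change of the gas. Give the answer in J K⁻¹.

ΔS = 40.9 J/K

Entropy is a state function: ΔS = nC_V ln(T₂/T₁) + nR ln(V₂/V₁), with C_V = 3R/2 = 12.47 J mol⁻¹ K⁻¹ for a monoatomic ideal gas.
ΔS = 4.28 × [12.47 × ln(216/287) + 8.314 × ln(99.1/20.5)] = 40.9 J/K.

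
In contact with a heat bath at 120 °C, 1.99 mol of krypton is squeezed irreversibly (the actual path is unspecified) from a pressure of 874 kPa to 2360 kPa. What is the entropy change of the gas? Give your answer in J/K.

Entropy is a state function, so ΔS_gas depends only on the end states.
For an isothermal ideal gas ΔS_gas = nR ln(P₁/P₂) = 1.99 × 8.314 × ln(874/2360) = -16.4 J/K.

ΔS_gas = -16.4 J/K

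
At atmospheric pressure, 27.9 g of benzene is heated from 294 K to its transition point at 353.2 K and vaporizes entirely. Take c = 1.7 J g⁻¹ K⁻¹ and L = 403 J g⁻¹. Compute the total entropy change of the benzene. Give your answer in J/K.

ΔS = 40.5 J/K

Warming step: ΔS₁ = m c ln(T_tr/T_i) = 27.9 × 1.7 × ln(353.2/294) = 8.701 J/K.
Phase change: ΔS₂ = +mL/T_tr = 27.9 × 403 / 353.2 = 31.83 J/K.
ΔS_total = (8.701) + (31.83) = 40.5 J/K.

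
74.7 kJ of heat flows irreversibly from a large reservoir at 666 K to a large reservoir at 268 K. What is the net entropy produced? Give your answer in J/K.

ΔS_hot = −Q/T_H = −74700/666 = -112.16 J/K and ΔS_cold = +Q/T_C = 74700/268 = 278.73 J/K.
ΔS_total = -112.16 + 278.73 = 167 J/K, positive as the second law requires.

ΔS_total = 167 J/K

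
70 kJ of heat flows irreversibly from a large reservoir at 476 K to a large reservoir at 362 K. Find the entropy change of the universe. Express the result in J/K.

ΔS_hot = −Q/T_H = −70000/476 = -147.1 J/K and ΔS_cold = +Q/T_C = 70000/362 = 193.4 J/K.
ΔS_total = -147.1 + 193.4 = 46.3 J/K, positive as the second law requires.

ΔS_total = 46.3 J/K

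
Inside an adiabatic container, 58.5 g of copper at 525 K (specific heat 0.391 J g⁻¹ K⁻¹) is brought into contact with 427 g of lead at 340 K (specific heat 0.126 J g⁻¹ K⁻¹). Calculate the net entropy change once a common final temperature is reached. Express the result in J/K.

ΔS_total = 1.6 J/K

Energy balance: T_f = (m₁c₁T₁ + m₂c₂T₂)/(m₁c₁ + m₂c₂) = 395.19 K.
ΔS₁ = m₁c₁ ln(T_f/T₁) = 22.8735 × ln(395.19/525) = -6.497 J/K.
ΔS₂ = m₂c₂ ln(T_f/T₂) = 53.802 × ln(395.19/340) = 8.093 J/K.
ΔS_total = -6.497 + 8.093 = 1.6 J/K.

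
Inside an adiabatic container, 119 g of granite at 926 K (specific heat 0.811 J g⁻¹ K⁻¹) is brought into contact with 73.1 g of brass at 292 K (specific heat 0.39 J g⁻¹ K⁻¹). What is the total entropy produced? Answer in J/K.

Energy balance: T_f = (m₁c₁T₁ + m₂c₂T₂)/(m₁c₁ + m₂c₂) = 781.42 K.
ΔS₁ = m₁c₁ ln(T_f/T₁) = 96.509 × ln(781.42/926) = -16.38 J/K.
ΔS₂ = m₂c₂ ln(T_f/T₂) = 28.509 × ln(781.42/292) = 28.06 J/K.
ΔS_total = -16.38 + 28.06 = 11.7 J/K.

ΔS_total = 11.7 J/K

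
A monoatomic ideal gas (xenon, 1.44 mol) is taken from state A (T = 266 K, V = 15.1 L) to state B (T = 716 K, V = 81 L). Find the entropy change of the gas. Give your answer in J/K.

Entropy is a state function: ΔS = nC_V ln(T₂/T₁) + nR ln(V₂/V₁), with C_V = 3R/2 = 12.47 J mol⁻¹ K⁻¹ for a monoatomic ideal gas.
ΔS = 1.44 × [12.47 × ln(716/266) + 8.314 × ln(81/15.1)] = 37.9 J/K.

ΔS = 37.9 J/K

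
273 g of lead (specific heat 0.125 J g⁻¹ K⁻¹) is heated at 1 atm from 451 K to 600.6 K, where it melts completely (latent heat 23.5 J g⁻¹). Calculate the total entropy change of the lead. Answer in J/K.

ΔS = 20.5 J/K

Warming step: ΔS₁ = m c ln(T_tr/T_i) = 273 × 0.125 × ln(600.6/451) = 9.776 J/K.
Phase change: ΔS₂ = +mL/T_tr = 273 × 23.5 / 600.6 = 10.68 J/K.
ΔS_total = (9.776) + (10.68) = 20.5 J/K.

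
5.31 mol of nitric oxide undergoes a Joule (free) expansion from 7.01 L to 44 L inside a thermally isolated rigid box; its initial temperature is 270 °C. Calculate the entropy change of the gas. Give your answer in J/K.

ΔS_gas = 81.1 J/K

For an ideal gas in free expansion Q = 0 and W = 0, so T is unchanged.
Entropy is a state function; using a reversible isothermal path, ΔS_gas = nR ln(V₂/V₁) = 5.31 × 8.314 × ln(44/7.01) = 81.1 J/K.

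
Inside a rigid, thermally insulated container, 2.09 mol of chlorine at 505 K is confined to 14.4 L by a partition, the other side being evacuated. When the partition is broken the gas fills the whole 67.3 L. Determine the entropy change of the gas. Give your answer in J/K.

ΔS_gas = 26.8 J/K

For an ideal gas in free expansion Q = 0 and W = 0, so T is unchanged.
Entropy is a state function; using a reversible isothermal path, ΔS_gas = nR ln(V₂/V₁) = 2.09 × 8.314 × ln(67.3/14.4) = 26.8 J/K.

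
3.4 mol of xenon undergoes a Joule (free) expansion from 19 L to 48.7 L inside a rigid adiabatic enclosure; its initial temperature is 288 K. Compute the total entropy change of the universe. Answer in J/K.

ΔS_universe = 26.6 J/K

No heat is exchanged and no work is done, so the ideal-gas temperature stays constant.
Entropy is a state function; using a reversible isothermal path, ΔS_gas = nR ln(V₂/V₁) = 3.4 × 8.314 × ln(48.7/19) = 26.6 J/K.
The insulated surroundings exchange no heat, so ΔS_surr = 0 and ΔS_universe = ΔS_gas.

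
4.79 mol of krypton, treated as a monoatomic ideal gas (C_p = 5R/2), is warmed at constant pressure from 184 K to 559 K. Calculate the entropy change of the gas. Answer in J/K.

ΔS = 111 J/K

At constant pressure, ΔS = nC_p ln(T₂/T₁) with C_p = 5R/2 = 20.79 J mol⁻¹ K⁻¹.
ΔS = 4.79 × 20.79 × ln(559/184) = 111 J/K.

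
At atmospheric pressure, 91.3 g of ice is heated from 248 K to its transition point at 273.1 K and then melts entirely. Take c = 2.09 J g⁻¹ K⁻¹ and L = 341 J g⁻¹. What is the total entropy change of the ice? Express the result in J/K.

ΔS = 132 J/K

Warming step: ΔS₁ = m c ln(T_tr/T_i) = 91.3 × 2.09 × ln(273.1/248) = 18.4 J/K.
Phase change: ΔS₂ = +mL/T_tr = 91.3 × 341 / 273.1 = 114 J/K.
ΔS_total = (18.4) + (114) = 132 J/K.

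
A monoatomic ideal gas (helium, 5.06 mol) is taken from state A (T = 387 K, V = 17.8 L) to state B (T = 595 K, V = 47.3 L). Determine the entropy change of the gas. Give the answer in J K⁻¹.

ΔS = 68.3 J/K

Entropy is a state function: ΔS = nC_V ln(T₂/T₁) + nR ln(V₂/V₁), with C_V = 3R/2 = 12.47 J mol⁻¹ K⁻¹ for a monoatomic ideal gas.
ΔS = 5.06 × [12.47 × ln(595/387) + 8.314 × ln(47.3/17.8)] = 68.3 J/K.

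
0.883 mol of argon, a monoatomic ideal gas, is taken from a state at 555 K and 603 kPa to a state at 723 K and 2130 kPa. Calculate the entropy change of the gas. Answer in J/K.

ΔS = nC_p ln(T₂/T₁) − nR ln(P₂/P₁), with C_p = 5R/2 = 20.79 J mol⁻¹ K⁻¹ for a monoatomic ideal gas.
ΔS = 0.883 × [20.79 × ln(723/555) − 8.314 × ln(2130/603)] = -4.41 J/K.

ΔS = -4.41 J/K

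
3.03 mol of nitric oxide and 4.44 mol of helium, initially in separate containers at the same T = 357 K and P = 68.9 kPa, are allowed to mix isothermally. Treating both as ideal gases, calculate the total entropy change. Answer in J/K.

Mole fractions: x_A = 3.03/7.47 = 0.406, x_B = 0.594.
ΔS_mix = −R(n_A ln x_A + n_B ln x_B) = −8.314 × (3.03 ln 0.406 + 4.44 ln 0.594) = 41.9 J/K.

ΔS_mix = 41.9 J/K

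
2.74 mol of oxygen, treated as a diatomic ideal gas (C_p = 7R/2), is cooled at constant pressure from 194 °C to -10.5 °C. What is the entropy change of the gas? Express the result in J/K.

In kelvin: T₁ = 467.15 K, T₂ = 262.65 K. At constant pressure, ΔS = nC_p ln(T₂/T₁) with C_p = 7R/2 = 29.1 J mol⁻¹ K⁻¹.
ΔS = 2.74 × 29.1 × ln(262.65/467.15) = -45.9 J/K.

ΔS = -45.9 J/K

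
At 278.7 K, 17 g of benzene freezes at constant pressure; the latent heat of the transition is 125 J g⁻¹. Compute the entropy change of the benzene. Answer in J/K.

ΔS = -7.62 J/K

Heat released by the substance: Q = −mL = −17 × 125 = −2125 J.
At constant T, ΔS = Q_rev/T = −2125 / 278.7 = -7.62 J/K.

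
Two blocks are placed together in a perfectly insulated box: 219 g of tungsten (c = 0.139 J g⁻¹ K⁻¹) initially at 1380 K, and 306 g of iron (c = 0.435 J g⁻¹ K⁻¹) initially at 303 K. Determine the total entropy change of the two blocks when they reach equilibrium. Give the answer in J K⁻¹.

Energy balance: T_f = (m₁c₁T₁ + m₂c₂T₂)/(m₁c₁ + m₂c₂) = 503.46 K.
ΔS₁ = m₁c₁ ln(T_f/T₁) = 30.441 × ln(503.46/1380) = -30.69 J/K.
ΔS₂ = m₂c₂ ln(T_f/T₂) = 133.11 × ln(503.46/303) = 67.59 J/K.
ΔS_total = -30.69 + 67.59 = 36.9 J/K.

ΔS_total = 36.9 J/K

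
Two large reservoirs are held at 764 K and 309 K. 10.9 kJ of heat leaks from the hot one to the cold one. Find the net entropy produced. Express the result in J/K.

ΔS_total = 21 J/K

ΔS_hot = −Q/T_H = −10900/764 = -14.27 J/K and ΔS_cold = +Q/T_C = 10900/309 = 35.28 J/K.
ΔS_total = -14.27 + 35.28 = 21 J/K, positive as the second law requires.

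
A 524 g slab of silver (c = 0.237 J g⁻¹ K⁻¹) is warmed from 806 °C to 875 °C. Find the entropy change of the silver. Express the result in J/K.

ΔS = 7.7 J/K

In kelvin: T₁ = 1079.15 K, T₂ = 1148.15 K. ΔS = ∫dQ_rev/T = m c ln(T₂/T₁) = 524 × 0.237 × ln(1148.15/1079.15) = 7.7 J/K.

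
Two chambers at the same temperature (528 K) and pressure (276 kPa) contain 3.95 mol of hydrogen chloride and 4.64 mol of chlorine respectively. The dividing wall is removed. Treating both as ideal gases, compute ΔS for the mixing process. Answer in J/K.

Mole fractions: x_A = 3.95/8.59 = 0.46, x_B = 0.54.
ΔS_mix = −R(n_A ln x_A + n_B ln x_B) = −8.314 × (3.95 ln 0.46 + 4.64 ln 0.54) = 49.3 J/K.

ΔS_mix = 49.3 J/K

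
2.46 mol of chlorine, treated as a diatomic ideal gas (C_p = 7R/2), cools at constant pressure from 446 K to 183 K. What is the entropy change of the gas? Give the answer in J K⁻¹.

At constant pressure, ΔS = nC_p ln(T₂/T₁) with C_p = 7R/2 = 29.1 J mol⁻¹ K⁻¹.
ΔS = 2.46 × 29.1 × ln(183/446) = -63.8 J/K.

ΔS = -63.8 J/K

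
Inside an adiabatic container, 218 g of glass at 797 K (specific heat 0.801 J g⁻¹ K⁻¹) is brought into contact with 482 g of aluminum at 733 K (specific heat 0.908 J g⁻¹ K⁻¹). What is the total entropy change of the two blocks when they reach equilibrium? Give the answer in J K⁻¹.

Energy balance: T_f = (m₁c₁T₁ + m₂c₂T₂)/(m₁c₁ + m₂c₂) = 751.25 K.
ΔS₁ = m₁c₁ ln(T_f/T₁) = 174.618 × ln(751.25/797) = -10.3222 J/K.
ΔS₂ = m₂c₂ ln(T_f/T₂) = 437.656 × ln(751.25/733) = 10.7647 J/K.
ΔS_total = -10.3222 + 10.7647 = 0.442 J/K.

ΔS_total = 0.442 J/K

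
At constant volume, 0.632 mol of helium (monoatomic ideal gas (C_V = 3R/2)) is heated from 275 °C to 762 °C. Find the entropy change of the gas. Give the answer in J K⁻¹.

ΔS = 5.01 J/K

In kelvin: T₁ = 548.15 K, T₂ = 1035.15 K. At constant volume, ΔS = nC_V ln(T₂/T₁) with C_V = 3R/2 = 12.47 J mol⁻¹ K⁻¹.
ΔS = 0.632 × 12.47 × ln(1035.15/548.15) = 5.01 J/K.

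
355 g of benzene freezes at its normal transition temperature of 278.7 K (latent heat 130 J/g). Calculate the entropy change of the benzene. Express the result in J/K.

ΔS = -166 J/K

Heat released by the substance: Q = −mL = −355 × 130 = −46150 J.
At constant T, ΔS = Q_rev/T = −46150 / 278.7 = -166 J/K.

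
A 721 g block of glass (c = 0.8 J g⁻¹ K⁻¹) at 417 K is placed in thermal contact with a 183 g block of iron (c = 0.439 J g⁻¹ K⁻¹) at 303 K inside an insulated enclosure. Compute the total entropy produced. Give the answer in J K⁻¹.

ΔS_total = 3.32 J/K

Energy balance: T_f = (m₁c₁T₁ + m₂c₂T₂)/(m₁c₁ + m₂c₂) = 403.06 K.
ΔS₁ = m₁c₁ ln(T_f/T₁) = 576.8 × ln(403.06/417) = -19.61 J/K.
ΔS₂ = m₂c₂ ln(T_f/T₂) = 80.337 × ln(403.06/303) = 22.93 J/K.
ΔS_total = -19.61 + 22.93 = 3.32 J/K.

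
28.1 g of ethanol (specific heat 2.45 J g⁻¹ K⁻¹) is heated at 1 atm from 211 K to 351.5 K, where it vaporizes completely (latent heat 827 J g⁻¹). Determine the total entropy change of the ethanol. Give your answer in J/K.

ΔS = 101 J/K

Warming step: ΔS₁ = m c ln(T_tr/T_i) = 28.1 × 2.45 × ln(351.5/211) = 35.14 J/K.
Phase change: ΔS₂ = +mL/T_tr = 28.1 × 827 / 351.5 = 66.11 J/K.
ΔS_total = (35.14) + (66.11) = 101 J/K.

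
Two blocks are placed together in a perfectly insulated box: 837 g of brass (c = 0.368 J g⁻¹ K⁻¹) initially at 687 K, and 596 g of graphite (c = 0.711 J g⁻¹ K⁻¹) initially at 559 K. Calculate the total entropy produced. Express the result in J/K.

Energy balance: T_f = (m₁c₁T₁ + m₂c₂T₂)/(m₁c₁ + m₂c₂) = 612.88 K.
ΔS₁ = m₁c₁ ln(T_f/T₁) = 308.016 × ln(612.88/687) = -35.166 J/K.
ΔS₂ = m₂c₂ ln(T_f/T₂) = 423.756 × ln(612.88/559) = 38.992 J/K.
ΔS_total = -35.166 + 38.992 = 3.83 J/K.

ΔS_total = 3.83 J/K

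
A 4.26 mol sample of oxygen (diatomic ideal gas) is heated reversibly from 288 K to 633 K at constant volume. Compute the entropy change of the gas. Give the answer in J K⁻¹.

ΔS = 69.7 J/K

At constant volume, ΔS = nC_V ln(T₂/T₁) with C_V = 5R/2 = 20.79 J mol⁻¹ K⁻¹.
ΔS = 4.26 × 20.79 × ln(633/288) = 69.7 J/K.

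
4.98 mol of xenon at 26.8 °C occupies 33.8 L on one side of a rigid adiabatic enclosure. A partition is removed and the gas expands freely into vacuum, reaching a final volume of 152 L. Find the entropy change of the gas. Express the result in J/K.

No heat is exchanged and no work is done, so the ideal-gas temperature stays constant.
Entropy is a state function; using a reversible isothermal path, ΔS_gas = nR ln(V₂/V₁) = 4.98 × 8.314 × ln(152/33.8) = 62.2 J/K.

ΔS_gas = 62.2 J/K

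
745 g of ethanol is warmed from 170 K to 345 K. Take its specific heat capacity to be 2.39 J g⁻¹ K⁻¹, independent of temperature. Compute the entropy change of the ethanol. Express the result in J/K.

ΔS = ∫dQ_rev/T = m c ln(T₂/T₁) = 745 × 2.39 × ln(345/170) = 1260 J/K.

ΔS = 1260 J/K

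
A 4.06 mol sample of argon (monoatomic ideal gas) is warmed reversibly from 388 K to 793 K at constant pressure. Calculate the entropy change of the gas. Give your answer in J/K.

ΔS = 60.3 J/K

At constant pressure, ΔS = nC_p ln(T₂/T₁) with C_p = 5R/2 = 20.79 J mol⁻¹ K⁻¹.
ΔS = 4.06 × 20.79 × ln(793/388) = 60.3 J/K.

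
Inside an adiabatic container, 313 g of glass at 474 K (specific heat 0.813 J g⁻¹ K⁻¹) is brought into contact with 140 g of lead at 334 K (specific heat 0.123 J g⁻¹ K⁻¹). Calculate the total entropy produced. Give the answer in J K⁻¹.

Energy balance: T_f = (m₁c₁T₁ + m₂c₂T₂)/(m₁c₁ + m₂c₂) = 465.13 K.
ΔS₁ = m₁c₁ ln(T_f/T₁) = 254.469 × ln(465.13/474) = -4.809 J/K.
ΔS₂ = m₂c₂ ln(T_f/T₂) = 17.22 × ln(465.13/334) = 5.703 J/K.
ΔS_total = -4.809 + 5.703 = 0.894 J/K.

ΔS_total = 0.894 J/K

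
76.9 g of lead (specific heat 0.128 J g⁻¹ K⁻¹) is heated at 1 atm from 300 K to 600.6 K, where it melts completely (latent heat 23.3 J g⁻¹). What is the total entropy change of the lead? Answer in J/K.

Warming step: ΔS₁ = m c ln(T_tr/T_i) = 76.9 × 0.128 × ln(600.6/300) = 6.833 J/K.
Phase change: ΔS₂ = +mL/T_tr = 76.9 × 23.3 / 600.6 = 2.983 J/K.
ΔS_total = (6.833) + (2.983) = 9.82 J/K.

ΔS = 9.82 J/K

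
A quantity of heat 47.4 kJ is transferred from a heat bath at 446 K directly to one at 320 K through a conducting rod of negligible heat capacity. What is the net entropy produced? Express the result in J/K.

ΔS_total = 41.8 J/K

ΔS_hot = −Q/T_H = −47400/446 = -106.3 J/K and ΔS_cold = +Q/T_C = 47400/320 = 148.1 J/K.
ΔS_total = -106.3 + 148.1 = 41.8 J/K, positive as the second law requires.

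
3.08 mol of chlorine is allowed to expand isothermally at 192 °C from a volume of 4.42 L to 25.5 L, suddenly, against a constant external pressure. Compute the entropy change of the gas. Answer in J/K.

ΔS_gas = 44.9 J/K

Entropy is a state function, so ΔS_gas depends only on the end states.
For an isothermal ideal gas ΔS_gas = nR ln(V₂/V₁) = 3.08 × 8.314 × ln(25.5/4.42) = 44.9 J/K.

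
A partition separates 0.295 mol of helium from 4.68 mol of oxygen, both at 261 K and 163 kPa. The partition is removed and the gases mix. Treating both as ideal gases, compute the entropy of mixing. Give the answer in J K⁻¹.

Mole fractions: x_A = 0.295/4.97 = 0.0593, x_B = 0.941.
ΔS_mix = −R(n_A ln x_A + n_B ln x_B) = −8.314 × (0.295 ln 0.0593 + 4.68 ln 0.941) = 9.31 J/K.

ΔS_mix = 9.31 J/K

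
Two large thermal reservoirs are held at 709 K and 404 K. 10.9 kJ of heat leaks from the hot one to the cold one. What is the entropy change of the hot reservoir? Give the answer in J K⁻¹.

ΔS_hot = -15.4 J/K

The hot reservoir loses heat Q, so ΔS_hot = −Q/T_H = −10900/709 = -15.4 J/K.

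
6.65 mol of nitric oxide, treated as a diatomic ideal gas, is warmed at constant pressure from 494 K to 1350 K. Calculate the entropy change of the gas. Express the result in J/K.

At constant pressure, ΔS = nC_p ln(T₂/T₁) with C_p = 7R/2 = 29.1 J mol⁻¹ K⁻¹.
ΔS = 6.65 × 29.1 × ln(1350/494) = 195 J/K.

ΔS = 195 J/K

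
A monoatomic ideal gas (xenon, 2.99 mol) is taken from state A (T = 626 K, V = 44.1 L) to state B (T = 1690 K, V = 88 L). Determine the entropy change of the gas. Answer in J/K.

Entropy is a state function: ΔS = nC_V ln(T₂/T₁) + nR ln(V₂/V₁), with C_V = 3R/2 = 12.47 J mol⁻¹ K⁻¹ for a monoatomic ideal gas.
ΔS = 2.99 × [12.47 × ln(1690/626) + 8.314 × ln(88/44.1)] = 54.2 J/K.

ΔS = 54.2 J/K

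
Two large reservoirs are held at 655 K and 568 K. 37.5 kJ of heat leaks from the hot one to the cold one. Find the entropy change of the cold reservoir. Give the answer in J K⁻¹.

ΔS_cold = 66 J/K

The cold reservoir gains heat Q, so ΔS_cold = +Q/T_C = 37500/568 = 66 J/K.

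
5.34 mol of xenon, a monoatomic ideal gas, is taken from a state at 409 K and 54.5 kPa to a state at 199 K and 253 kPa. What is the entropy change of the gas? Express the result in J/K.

ΔS = nC_p ln(T₂/T₁) − nR ln(P₂/P₁), with C_p = 5R/2 = 20.79 J mol⁻¹ K⁻¹ for a monoatomic ideal gas.
ΔS = 5.34 × [20.79 × ln(199/409) − 8.314 × ln(253/54.5)] = -148 J/K.

ΔS = -148 J/K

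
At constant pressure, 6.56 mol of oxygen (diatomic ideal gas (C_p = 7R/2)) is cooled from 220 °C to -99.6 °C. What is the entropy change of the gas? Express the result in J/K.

In kelvin: T₁ = 493.15 K, T₂ = 173.55 K. At constant pressure, ΔS = nC_p ln(T₂/T₁) with C_p = 7R/2 = 29.1 J mol⁻¹ K⁻¹.
ΔS = 6.56 × 29.1 × ln(173.55/493.15) = -199 J/K.

ΔS = -199 J/K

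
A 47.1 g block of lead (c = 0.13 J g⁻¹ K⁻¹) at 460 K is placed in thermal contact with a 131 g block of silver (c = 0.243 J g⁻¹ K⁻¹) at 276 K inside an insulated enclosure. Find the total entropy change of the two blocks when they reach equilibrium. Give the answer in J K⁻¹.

Energy balance: T_f = (m₁c₁T₁ + m₂c₂T₂)/(m₁c₁ + m₂c₂) = 305.68 K.
ΔS₁ = m₁c₁ ln(T_f/T₁) = 6.123 × ln(305.68/460) = -2.5023 J/K.
ΔS₂ = m₂c₂ ln(T_f/T₂) = 31.833 × ln(305.68/276) = 3.2516 J/K.
ΔS_total = -2.5023 + 3.2516 = 0.749 J/K.

ΔS_total = 0.749 J/K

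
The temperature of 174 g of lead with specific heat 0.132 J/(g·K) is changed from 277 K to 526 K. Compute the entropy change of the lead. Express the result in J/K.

ΔS = 14.7 J/K

ΔS = ∫dQ_rev/T = m c ln(T₂/T₁) = 174 × 0.132 × ln(526/277) = 14.7 J/K.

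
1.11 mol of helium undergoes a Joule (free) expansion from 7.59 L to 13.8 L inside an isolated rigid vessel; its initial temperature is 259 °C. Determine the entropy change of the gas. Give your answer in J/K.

For an ideal gas in free expansion Q = 0 and W = 0, so T is unchanged.
Entropy is a state function; using a reversible isothermal path, ΔS_gas = nR ln(V₂/V₁) = 1.11 × 8.314 × ln(13.8/7.59) = 5.52 J/K.

ΔS_gas = 5.52 J/K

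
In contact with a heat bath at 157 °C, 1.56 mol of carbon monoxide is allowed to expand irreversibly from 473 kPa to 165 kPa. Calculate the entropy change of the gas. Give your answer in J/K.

Entropy is a state function, so ΔS_gas depends only on the end states.
For an isothermal ideal gas ΔS_gas = nR ln(P₁/P₂) = 1.56 × 8.314 × ln(473/165) = 13.7 J/K.

ΔS_gas = 13.7 J/K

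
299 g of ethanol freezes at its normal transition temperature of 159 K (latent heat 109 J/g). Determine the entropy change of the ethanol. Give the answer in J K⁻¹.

ΔS = -205 J/K

Heat released by the substance: Q = −mL = −299 × 109 = −32591 J.
At constant T, ΔS = Q_rev/T = −32591 / 159 = -205 J/K.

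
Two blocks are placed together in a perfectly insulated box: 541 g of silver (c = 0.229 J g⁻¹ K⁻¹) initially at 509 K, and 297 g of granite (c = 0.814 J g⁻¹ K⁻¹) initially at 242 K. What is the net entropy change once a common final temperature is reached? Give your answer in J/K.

Energy balance: T_f = (m₁c₁T₁ + m₂c₂T₂)/(m₁c₁ + m₂c₂) = 332.47 K.
ΔS₁ = m₁c₁ ln(T_f/T₁) = 123.889 × ln(332.47/509) = -52.77 J/K.
ΔS₂ = m₂c₂ ln(T_f/T₂) = 241.758 × ln(332.47/242) = 76.78 J/K.
ΔS_total = -52.77 + 76.78 = 24 J/K.

ΔS_total = 24 J/K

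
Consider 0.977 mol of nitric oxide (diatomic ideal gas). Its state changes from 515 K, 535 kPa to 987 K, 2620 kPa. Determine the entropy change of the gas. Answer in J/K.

ΔS = 5.59 J/K

ΔS = nC_p ln(T₂/T₁) − nR ln(P₂/P₁), with C_p = 7R/2 = 29.1 J mol⁻¹ K⁻¹ for a diatomic ideal gas.
ΔS = 0.977 × [29.1 × ln(987/515) − 8.314 × ln(2620/535)] = 5.59 J/K.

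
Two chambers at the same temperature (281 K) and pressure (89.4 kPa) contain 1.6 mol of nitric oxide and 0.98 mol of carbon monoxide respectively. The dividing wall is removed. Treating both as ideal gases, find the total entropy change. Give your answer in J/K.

Mole fractions: x_A = 1.6/2.58 = 0.62, x_B = 0.38.
ΔS_mix = −R(n_A ln x_A + n_B ln x_B) = −8.314 × (1.6 ln 0.62 + 0.98 ln 0.38) = 14.2 J/K.

ΔS_mix = 14.2 J/K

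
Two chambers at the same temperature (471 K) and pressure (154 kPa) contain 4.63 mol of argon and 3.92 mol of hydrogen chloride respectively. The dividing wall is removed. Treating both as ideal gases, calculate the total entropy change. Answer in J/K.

ΔS_mix = 49 J/K

Mole fractions: x_A = 4.63/8.55 = 0.542, x_B = 0.458.
ΔS_mix = −R(n_A ln x_A + n_B ln x_B) = −8.314 × (4.63 ln 0.542 + 3.92 ln 0.458) = 49 J/K.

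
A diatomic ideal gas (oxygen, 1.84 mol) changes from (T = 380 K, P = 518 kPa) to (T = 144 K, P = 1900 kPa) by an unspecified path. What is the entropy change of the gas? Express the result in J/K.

ΔS = -71.8 J/K

ΔS = nC_p ln(T₂/T₁) − nR ln(P₂/P₁), with C_p = 7R/2 = 29.1 J mol⁻¹ K⁻¹ for a diatomic ideal gas.
ΔS = 1.84 × [29.1 × ln(144/380) − 8.314 × ln(1900/518)] = -71.8 J/K.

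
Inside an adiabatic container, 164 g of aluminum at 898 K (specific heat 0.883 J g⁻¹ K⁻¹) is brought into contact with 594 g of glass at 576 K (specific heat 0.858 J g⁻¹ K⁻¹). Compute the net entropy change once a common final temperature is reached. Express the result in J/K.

Energy balance: T_f = (m₁c₁T₁ + m₂c₂T₂)/(m₁c₁ + m₂c₂) = 647.25 K.
ΔS₁ = m₁c₁ ln(T_f/T₁) = 144.812 × ln(647.25/898) = -47.42 J/K.
ΔS₂ = m₂c₂ ln(T_f/T₂) = 509.652 × ln(647.25/576) = 59.44 J/K.
ΔS_total = -47.42 + 59.44 = 12 J/K.

ΔS_total = 12 J/K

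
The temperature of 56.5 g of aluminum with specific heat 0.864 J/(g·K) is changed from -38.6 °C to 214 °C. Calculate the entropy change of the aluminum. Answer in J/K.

ΔS = 35.7 J/K

In kelvin: T₁ = 234.55 K, T₂ = 487.15 K. ΔS = ∫dQ_rev/T = m c ln(T₂/T₁) = 56.5 × 0.864 × ln(487.15/234.55) = 35.7 J/K.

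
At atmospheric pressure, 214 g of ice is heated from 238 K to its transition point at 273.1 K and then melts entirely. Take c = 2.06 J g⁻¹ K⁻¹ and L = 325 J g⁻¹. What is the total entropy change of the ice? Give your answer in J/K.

ΔS = 315 J/K

Warming step: ΔS₁ = m c ln(T_tr/T_i) = 214 × 2.06 × ln(273.1/238) = 60.65 J/K.
Phase change: ΔS₂ = +mL/T_tr = 214 × 325 / 273.1 = 254.7 J/K.
ΔS_total = (60.65) + (254.7) = 315 J/K.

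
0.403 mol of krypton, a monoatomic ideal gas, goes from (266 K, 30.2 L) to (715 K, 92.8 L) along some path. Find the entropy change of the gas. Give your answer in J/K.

ΔS = 8.73 J/K

Entropy is a state function: ΔS = nC_V ln(T₂/T₁) + nR ln(V₂/V₁), with C_V = 3R/2 = 12.47 J mol⁻¹ K⁻¹ for a monoatomic ideal gas.
ΔS = 0.403 × [12.47 × ln(715/266) + 8.314 × ln(92.8/30.2)] = 8.73 J/K.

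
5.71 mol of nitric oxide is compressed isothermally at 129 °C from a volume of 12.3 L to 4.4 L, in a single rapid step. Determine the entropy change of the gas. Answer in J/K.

ΔS_gas = -48.8 J/K

Entropy is a state function, so ΔS_gas depends only on the end states.
For an isothermal ideal gas ΔS_gas = nR ln(V₂/V₁) = 5.71 × 8.314 × ln(4.4/12.3) = -48.8 J/K.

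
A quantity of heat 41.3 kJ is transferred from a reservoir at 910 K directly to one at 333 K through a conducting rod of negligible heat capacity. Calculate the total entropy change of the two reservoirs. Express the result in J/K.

ΔS_hot = −Q/T_H = −41300/910 = -45.38 J/K and ΔS_cold = +Q/T_C = 41300/333 = 124 J/K.
ΔS_total = -45.38 + 124 = 78.6 J/K, positive as the second law requires.

ΔS_total = 78.6 J/K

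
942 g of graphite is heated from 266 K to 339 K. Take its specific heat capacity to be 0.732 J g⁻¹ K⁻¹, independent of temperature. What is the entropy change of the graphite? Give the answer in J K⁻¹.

ΔS = 167 J/K

ΔS = ∫dQ_rev/T = m c ln(T₂/T₁) = 942 × 0.732 × ln(339/266) = 167 J/K.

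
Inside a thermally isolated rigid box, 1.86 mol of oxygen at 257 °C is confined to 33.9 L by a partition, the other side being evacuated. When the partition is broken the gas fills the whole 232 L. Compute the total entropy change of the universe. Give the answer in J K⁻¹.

ΔS_universe = 29.7 J/K

No heat is exchanged and no work is done, so the ideal-gas temperature stays constant.
Entropy is a state function; using a reversible isothermal path, ΔS_gas = nR ln(V₂/V₁) = 1.86 × 8.314 × ln(232/33.9) = 29.7 J/K.
The insulated surroundings exchange no heat, so ΔS_surr = 0 and ΔS_universe = ΔS_gas.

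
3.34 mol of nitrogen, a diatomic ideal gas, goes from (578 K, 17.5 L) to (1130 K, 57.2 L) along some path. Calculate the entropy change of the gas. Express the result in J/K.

ΔS = 79.4 J/K

Entropy is a state function: ΔS = nC_V ln(T₂/T₁) + nR ln(V₂/V₁), with C_V = 5R/2 = 20.79 J mol⁻¹ K⁻¹ for a diatomic ideal gas.
ΔS = 3.34 × [20.79 × ln(1130/578) + 8.314 × ln(57.2/17.5)] = 79.4 J/K.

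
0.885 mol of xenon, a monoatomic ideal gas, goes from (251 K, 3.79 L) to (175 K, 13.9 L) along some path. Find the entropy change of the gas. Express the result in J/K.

ΔS = 5.58 J/K

Entropy is a state function: ΔS = nC_V ln(T₂/T₁) + nR ln(V₂/V₁), with C_V = 3R/2 = 12.47 J mol⁻¹ K⁻¹ for a monoatomic ideal gas.
ΔS = 0.885 × [12.47 × ln(175/251) + 8.314 × ln(13.9/3.79)] = 5.58 J/K.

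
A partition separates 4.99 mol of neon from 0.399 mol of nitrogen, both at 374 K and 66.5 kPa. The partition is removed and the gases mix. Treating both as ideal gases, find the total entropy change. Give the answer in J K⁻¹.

ΔS_mix = 11.8 J/K

Mole fractions: x_A = 4.99/5.39 = 0.926, x_B = 0.074.
ΔS_mix = −R(n_A ln x_A + n_B ln x_B) = −8.314 × (4.99 ln 0.926 + 0.399 ln 0.074) = 11.8 J/K.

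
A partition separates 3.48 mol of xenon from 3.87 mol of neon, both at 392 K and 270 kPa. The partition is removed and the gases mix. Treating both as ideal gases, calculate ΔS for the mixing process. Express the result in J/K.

ΔS_mix = 42.3 J/K

Mole fractions: x_A = 3.48/7.35 = 0.473, x_B = 0.527.
ΔS_mix = −R(n_A ln x_A + n_B ln x_B) = −8.314 × (3.48 ln 0.473 + 3.87 ln 0.527) = 42.3 J/K.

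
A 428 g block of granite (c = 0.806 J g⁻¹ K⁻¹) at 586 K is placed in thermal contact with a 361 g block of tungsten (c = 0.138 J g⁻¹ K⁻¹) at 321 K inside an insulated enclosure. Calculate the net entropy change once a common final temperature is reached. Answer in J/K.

ΔS_total = 6.79 J/K

Energy balance: T_f = (m₁c₁T₁ + m₂c₂T₂)/(m₁c₁ + m₂c₂) = 552.56 K.
ΔS₁ = m₁c₁ ln(T_f/T₁) = 344.968 × ln(552.56/586) = -20.27 J/K.
ΔS₂ = m₂c₂ ln(T_f/T₂) = 49.818 × ln(552.56/321) = 27.06 J/K.
ΔS_total = -20.27 + 27.06 = 6.79 J/K.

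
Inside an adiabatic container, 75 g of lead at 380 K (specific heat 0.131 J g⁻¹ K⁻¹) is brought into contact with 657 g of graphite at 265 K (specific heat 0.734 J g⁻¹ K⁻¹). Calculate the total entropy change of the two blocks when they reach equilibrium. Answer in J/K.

Energy balance: T_f = (m₁c₁T₁ + m₂c₂T₂)/(m₁c₁ + m₂c₂) = 267.3 K.
ΔS₁ = m₁c₁ ln(T_f/T₁) = 9.825 × ln(267.3/380) = -3.457 J/K.
ΔS₂ = m₂c₂ ln(T_f/T₂) = 482.238 × ln(267.3/265) = 4.161 J/K.
ΔS_total = -3.457 + 4.161 = 0.704 J/K.

ΔS_total = 0.704 J/K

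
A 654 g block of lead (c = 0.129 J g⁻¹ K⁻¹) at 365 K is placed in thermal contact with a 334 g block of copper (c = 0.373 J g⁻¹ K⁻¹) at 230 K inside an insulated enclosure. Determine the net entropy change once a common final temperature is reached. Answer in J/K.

ΔS_total = 5.48 J/K

Energy balance: T_f = (m₁c₁T₁ + m₂c₂T₂)/(m₁c₁ + m₂c₂) = 284.51 K.
ΔS₁ = m₁c₁ ln(T_f/T₁) = 84.366 × ln(284.51/365) = -21.02 J/K.
ΔS₂ = m₂c₂ ln(T_f/T₂) = 124.582 × ln(284.51/230) = 26.5 J/K.
ΔS_total = -21.02 + 26.5 = 5.48 J/K.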